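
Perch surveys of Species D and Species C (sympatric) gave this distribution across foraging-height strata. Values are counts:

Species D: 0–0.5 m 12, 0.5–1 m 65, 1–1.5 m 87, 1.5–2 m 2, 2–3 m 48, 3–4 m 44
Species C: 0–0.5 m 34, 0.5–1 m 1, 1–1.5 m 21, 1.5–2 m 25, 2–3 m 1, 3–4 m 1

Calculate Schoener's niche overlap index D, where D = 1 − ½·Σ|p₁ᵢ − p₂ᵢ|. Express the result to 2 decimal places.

0.34

Proportions for Species D (n=258): 12/258=0.0465, 65/258=0.2519, 87/258=0.3372, 2/258=0.0078, 48/258=0.1860, 44/258=0.1705
Proportions for Species C (n=83): 34/83=0.4096, 1/83=0.0120, 21/83=0.2530, 25/83=0.3012, 1/83=0.0120, 1/83=0.0120
Σ|p₁ᵢ − p₂ᵢ| = 0.3631 + 0.2399 + 0.0842 + 0.2934 + 0.1740 + 0.1585 = 1.3131
D = 1 − ½ × 1.3131 = 1 − 0.65655 = 0.34345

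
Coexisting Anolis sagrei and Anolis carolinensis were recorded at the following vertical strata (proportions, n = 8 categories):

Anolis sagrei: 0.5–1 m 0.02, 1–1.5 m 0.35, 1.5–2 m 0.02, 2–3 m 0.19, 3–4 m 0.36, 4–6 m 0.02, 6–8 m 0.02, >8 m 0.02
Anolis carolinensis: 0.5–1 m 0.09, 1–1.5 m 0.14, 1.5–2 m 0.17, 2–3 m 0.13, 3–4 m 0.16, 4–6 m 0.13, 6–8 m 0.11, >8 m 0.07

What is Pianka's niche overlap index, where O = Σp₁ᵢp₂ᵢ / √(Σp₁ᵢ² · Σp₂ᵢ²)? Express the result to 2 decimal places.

0.73

Σ p₁ᵢp₂ᵢ = 0.0018 + 0.0490 + 0.0034 + 0.0247 + 0.0576 + 0.0026 + 0.0022 + 0.0014 = 0.1427
Σp_1ᵢ² = 0.02² + 0.35² + 0.02² + 0.19² + 0.36² + 0.02² + 0.02² + 0.02² = 0.0004 + 0.1225 + 0.0004 + 0.0361 + 0.1296 + 0.0004 + 0.0004 + 0.0004 = 0.2902
Σp_2ᵢ² = 0.09² + 0.14² + 0.17² + 0.13² + 0.16² + 0.13² + 0.11² + 0.07² = 0.0081 + 0.0196 + 0.0289 + 0.0169 + 0.0256 + 0.0169 + 0.0121 + 0.0049 = 0.1330
O = 0.1427 / √(0.2902 × 0.1330) = 0.1427 / 0.19646 = 0.7264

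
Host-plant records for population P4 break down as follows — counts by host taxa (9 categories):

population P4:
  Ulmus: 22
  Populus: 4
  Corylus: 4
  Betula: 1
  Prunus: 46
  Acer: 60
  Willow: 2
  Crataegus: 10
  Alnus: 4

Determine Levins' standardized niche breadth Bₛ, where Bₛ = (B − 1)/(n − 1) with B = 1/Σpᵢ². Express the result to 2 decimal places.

0.34

Proportions for population P4 (n=153): 22/153=0.1438, 4/153=0.0261, 4/153=0.0261, 1/153=0.0065, 46/153=0.3007, 60/153=0.3922, 2/153=0.0131, 10/153=0.0654, 4/153=0.0261
Σpᵢ² = 0.1438² + 0.0261² + 0.0261² + 0.0065² + 0.3007² + 0.3922² + 0.0131² + 0.0654² + 0.0261² = 0.020678 + 0.000681 + 0.000681 + 0.000042 + 0.090420 + 0.153821 + 0.000172 + 0.004277 + 0.000681 = 0.271453
B = 1 / 0.271453 = 3.6839
Bₛ = (B − 1)/(n − 1) = (3.6839 − 1)/(9 − 1) = 2.6839/8 = 0.3355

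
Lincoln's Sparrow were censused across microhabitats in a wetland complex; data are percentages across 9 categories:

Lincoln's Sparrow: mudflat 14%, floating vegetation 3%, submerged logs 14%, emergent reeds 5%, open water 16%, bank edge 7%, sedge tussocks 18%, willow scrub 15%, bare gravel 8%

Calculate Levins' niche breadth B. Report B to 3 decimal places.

Convert percentages to proportions (divide by 100).
Σpᵢ² = 0.14² + 0.03² + 0.14² + 0.05² + 0.16² + 0.07² + 0.18² + 0.15² + 0.08² = 0.0196 + 0.0009 + 0.0196 + 0.0025 + 0.0256 + 0.0049 + 0.0324 + 0.0225 + 0.0064 = 0.1344
B = 1 / 0.1344 = 7.44048

7.440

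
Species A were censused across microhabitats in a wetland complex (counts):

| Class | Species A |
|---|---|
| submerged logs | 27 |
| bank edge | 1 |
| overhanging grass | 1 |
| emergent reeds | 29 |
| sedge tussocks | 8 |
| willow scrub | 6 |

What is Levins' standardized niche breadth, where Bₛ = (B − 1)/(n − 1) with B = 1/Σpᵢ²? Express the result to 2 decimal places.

0.42

Proportions for Species A (n=72): 27/72=0.3750, 1/72=0.0139, 1/72=0.0139, 29/72=0.4028, 8/72=0.1111, 6/72=0.0833
Σpᵢ² = 0.3750² + 0.0139² + 0.0139² + 0.4028² + 0.1111² + 0.0833² = 0.140625 + 0.000193 + 0.000193 + 0.162248 + 0.012343 + 0.006939 = 0.322541
B = 1 / 0.322541 = 3.1004
Bₛ = (B − 1)/(n − 1) = (3.1004 − 1)/(6 − 1) = 2.1004/5 = 0.4201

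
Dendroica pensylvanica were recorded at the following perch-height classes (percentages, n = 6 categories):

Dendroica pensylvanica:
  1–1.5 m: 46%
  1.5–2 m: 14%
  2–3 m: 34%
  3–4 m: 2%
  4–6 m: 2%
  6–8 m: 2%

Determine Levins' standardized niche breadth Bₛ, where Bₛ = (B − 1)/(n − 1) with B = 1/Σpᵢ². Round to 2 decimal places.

0.37

Convert percentages to proportions (divide by 100).
Σpᵢ² = 0.46² + 0.14² + 0.34² + 0.02² + 0.02² + 0.02² = 0.2116 + 0.0196 + 0.1156 + 0.0004 + 0.0004 + 0.0004 = 0.3480
B = 1 / 0.3480 = 2.8736
Bₛ = (B − 1)/(n − 1) = (2.8736 − 1)/(6 − 1) = 1.8736/5 = 0.3747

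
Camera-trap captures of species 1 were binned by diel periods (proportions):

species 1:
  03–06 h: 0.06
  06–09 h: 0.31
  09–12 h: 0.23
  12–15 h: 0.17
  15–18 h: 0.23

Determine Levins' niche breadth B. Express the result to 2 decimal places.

4.27

Σpᵢ² = 0.06² + 0.31² + 0.23² + 0.17² + 0.23² = 0.0036 + 0.0961 + 0.0529 + 0.0289 + 0.0529 = 0.2344
B = 1 / 0.2344 = 4.2662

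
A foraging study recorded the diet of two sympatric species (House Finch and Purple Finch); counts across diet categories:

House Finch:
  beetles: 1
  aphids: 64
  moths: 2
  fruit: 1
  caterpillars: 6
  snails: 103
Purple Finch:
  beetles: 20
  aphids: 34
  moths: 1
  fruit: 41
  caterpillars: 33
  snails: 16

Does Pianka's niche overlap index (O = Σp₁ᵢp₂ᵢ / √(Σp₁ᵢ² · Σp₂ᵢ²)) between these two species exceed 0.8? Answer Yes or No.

No

Proportions for House Finch (n=177): 1/177=0.0056, 64/177=0.3616, 2/177=0.0113, 1/177=0.0056, 6/177=0.0339, 103/177=0.5819
Proportions for Purple Finch (n=145): 20/145=0.1379, 34/145=0.2345, 1/145=0.0069, 41/145=0.2828, 33/145=0.2276, 16/145=0.1103
Σ p₁ᵢp₂ᵢ = 0.000772 + 0.084795 + 0.000078 + 0.001584 + 0.007716 + 0.064184 = 0.159129
Σp_1ᵢ² = 0.0056² + 0.3616² + 0.0113² + 0.0056² + 0.0339² + 0.5819² = 0.000031 + 0.130755 + 0.000128 + 0.000031 + 0.001149 + 0.338608 = 0.470702
Σp_2ᵢ² = 0.1379² + 0.2345² + 0.0069² + 0.2828² + 0.2276² + 0.1103² = 0.019016 + 0.054990 + 0.000048 + 0.079976 + 0.051802 + 0.012166 = 0.217998
O = 0.159129 / √(0.470702 × 0.217998) = 0.159129 / 0.3203312 = 0.4968
O = 0.4968 < 0.8 → No.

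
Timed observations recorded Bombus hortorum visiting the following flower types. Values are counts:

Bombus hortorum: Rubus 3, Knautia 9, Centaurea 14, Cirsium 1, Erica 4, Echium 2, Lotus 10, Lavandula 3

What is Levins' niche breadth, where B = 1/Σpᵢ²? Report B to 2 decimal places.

5.09

Proportions for Bombus hortorum (n=46): 3/46=0.0652, 9/46=0.1957, 14/46=0.3043, 1/46=0.0217, 4/46=0.0870, 2/46=0.0435, 10/46=0.2174, 3/46=0.0652
Σpᵢ² = 0.0652² + 0.1957² + 0.3043² + 0.0217² + 0.0870² + 0.0435² + 0.2174² + 0.0652² = 0.004251 + 0.038298 + 0.092598 + 0.000471 + 0.007569 + 0.001892 + 0.047263 + 0.004251 = 0.196593
B = 1 / 0.196593 = 5.0867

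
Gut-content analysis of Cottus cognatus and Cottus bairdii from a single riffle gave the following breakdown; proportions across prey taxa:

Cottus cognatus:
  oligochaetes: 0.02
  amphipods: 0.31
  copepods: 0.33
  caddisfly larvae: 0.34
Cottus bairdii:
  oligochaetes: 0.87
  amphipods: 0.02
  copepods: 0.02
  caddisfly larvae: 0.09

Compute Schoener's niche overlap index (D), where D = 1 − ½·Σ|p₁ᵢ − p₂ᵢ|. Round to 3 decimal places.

Σ|p₁ᵢ − p₂ᵢ| = 0.85 + 0.29 + 0.31 + 0.25 = 1.70
D = 1 − ½ × 1.70 = 1 − 0.850 = 0.15000

0.150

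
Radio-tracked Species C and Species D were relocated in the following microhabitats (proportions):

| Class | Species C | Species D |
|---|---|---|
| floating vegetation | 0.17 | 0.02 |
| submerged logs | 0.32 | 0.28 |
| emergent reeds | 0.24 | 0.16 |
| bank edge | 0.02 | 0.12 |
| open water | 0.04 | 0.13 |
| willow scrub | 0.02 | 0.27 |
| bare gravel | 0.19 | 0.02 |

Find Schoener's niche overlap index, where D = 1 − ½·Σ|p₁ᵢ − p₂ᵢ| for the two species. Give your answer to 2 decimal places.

Σ|p₁ᵢ − p₂ᵢ| = 0.15 + 0.04 + 0.08 + 0.10 + 0.09 + 0.25 + 0.17 = 0.88
D = 1 − ½ × 0.88 = 1 − 0.440 = 0.5600

0.56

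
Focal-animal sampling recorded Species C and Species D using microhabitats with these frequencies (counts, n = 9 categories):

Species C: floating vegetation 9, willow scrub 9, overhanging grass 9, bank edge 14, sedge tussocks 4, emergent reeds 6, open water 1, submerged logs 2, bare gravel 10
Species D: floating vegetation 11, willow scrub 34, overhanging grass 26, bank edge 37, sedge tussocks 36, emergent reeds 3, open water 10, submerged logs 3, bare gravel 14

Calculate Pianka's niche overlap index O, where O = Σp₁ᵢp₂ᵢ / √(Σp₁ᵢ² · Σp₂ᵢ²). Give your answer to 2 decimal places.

0.86

Proportions for Species C (n=64): 9/64=0.1406, 9/64=0.1406, 9/64=0.1406, 14/64=0.2188, 4/64=0.0625, 6/64=0.0938, 1/64=0.0156, 2/64=0.0313, 10/64=0.1563
Proportions for Species D (n=174): 11/174=0.0632, 34/174=0.1954, 26/174=0.1494, 37/174=0.2126, 36/174=0.2069, 3/174=0.0172, 10/174=0.0575, 3/174=0.0172, 14/174=0.0805
Σ p₁ᵢp₂ᵢ = 0.008886 + 0.027473 + 0.021006 + 0.046517 + 0.012931 + 0.001613 + 0.000897 + 0.000538 + 0.012582 = 0.132443
Σp_1ᵢ² = 0.1406² + 0.1406² + 0.1406² + 0.2188² + 0.0625² + 0.0938² + 0.0156² + 0.0313² + 0.1563² = 0.019768 + 0.019768 + 0.019768 + 0.047873 + 0.003906 + 0.008798 + 0.000243 + 0.000980 + 0.024430 = 0.145534
Σp_2ᵢ² = 0.0632² + 0.1954² + 0.1494² + 0.2126² + 0.2069² + 0.0172² + 0.0575² + 0.0172² + 0.0805² = 0.003994 + 0.038181 + 0.022320 + 0.045199 + 0.042808 + 0.000296 + 0.003306 + 0.000296 + 0.006480 = 0.162880
O = 0.132443 / √(0.145534 × 0.162880) = 0.132443 / 0.1539629 = 0.8602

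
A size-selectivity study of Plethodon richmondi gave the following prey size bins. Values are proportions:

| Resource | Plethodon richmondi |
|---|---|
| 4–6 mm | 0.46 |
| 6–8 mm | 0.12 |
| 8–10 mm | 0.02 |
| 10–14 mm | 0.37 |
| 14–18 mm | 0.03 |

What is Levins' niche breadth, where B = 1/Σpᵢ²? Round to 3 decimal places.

Σpᵢ² = 0.46² + 0.12² + 0.02² + 0.37² + 0.03² = 0.2116 + 0.0144 + 0.0004 + 0.1369 + 0.0009 = 0.3642
B = 1 / 0.3642 = 2.74574

2.746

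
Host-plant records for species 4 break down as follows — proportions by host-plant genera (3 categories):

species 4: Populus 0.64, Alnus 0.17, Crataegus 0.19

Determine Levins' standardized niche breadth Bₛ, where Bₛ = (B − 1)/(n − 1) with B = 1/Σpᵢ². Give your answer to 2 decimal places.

Σpᵢ² = 0.64² + 0.17² + 0.19² = 0.4096 + 0.0289 + 0.0361 = 0.4746
B = 1 / 0.4746 = 2.1070
Bₛ = (B − 1)/(n − 1) = (2.1070 − 1)/(3 − 1) = 1.1070/2 = 0.5535

0.55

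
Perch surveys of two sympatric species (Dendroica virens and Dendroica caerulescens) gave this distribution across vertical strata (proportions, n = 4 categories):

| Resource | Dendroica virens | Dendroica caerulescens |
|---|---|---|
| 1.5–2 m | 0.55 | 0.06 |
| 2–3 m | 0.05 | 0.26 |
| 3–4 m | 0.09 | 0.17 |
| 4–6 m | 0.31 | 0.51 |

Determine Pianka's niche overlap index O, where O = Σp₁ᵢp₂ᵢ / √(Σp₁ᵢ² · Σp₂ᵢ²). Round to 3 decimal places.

Σ p₁ᵢp₂ᵢ = 0.0330 + 0.0130 + 0.0153 + 0.1581 = 0.2194
Σp_1ᵢ² = 0.55² + 0.05² + 0.09² + 0.31² = 0.3025 + 0.0025 + 0.0081 + 0.0961 = 0.4092
Σp_2ᵢ² = 0.06² + 0.26² + 0.17² + 0.51² = 0.0036 + 0.0676 + 0.0289 + 0.2601 = 0.3602
O = 0.2194 / √(0.4092 × 0.3602) = 0.2194 / 0.383919 = 0.57147

0.571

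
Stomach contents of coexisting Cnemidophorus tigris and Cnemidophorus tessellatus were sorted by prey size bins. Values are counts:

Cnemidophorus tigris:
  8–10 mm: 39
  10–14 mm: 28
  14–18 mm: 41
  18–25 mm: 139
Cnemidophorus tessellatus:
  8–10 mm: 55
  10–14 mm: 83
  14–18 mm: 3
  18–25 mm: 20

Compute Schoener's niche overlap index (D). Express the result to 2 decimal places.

Proportions for Cnemidophorus tigris (n=247): 39/247=0.1579, 28/247=0.1134, 41/247=0.1660, 139/247=0.5628
Proportions for Cnemidophorus tessellatus (n=161): 55/161=0.3416, 83/161=0.5155, 3/161=0.0186, 20/161=0.1242
Σ|p₁ᵢ − p₂ᵢ| = 0.1837 + 0.4021 + 0.1474 + 0.4386 = 1.1718
D = 1 − ½ × 1.1718 = 1 − 0.58590 = 0.41410

0.41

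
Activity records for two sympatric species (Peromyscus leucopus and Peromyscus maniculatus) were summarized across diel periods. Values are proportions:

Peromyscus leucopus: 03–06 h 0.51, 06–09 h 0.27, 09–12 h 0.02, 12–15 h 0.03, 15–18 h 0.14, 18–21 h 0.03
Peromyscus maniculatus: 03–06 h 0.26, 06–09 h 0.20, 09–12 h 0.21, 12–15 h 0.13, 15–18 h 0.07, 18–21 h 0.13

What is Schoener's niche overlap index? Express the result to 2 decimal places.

0.61

Σ|p₁ᵢ − p₂ᵢ| = 0.25 + 0.07 + 0.19 + 0.10 + 0.07 + 0.10 = 0.78
D = 1 − ½ × 0.78 = 1 − 0.390 = 0.6100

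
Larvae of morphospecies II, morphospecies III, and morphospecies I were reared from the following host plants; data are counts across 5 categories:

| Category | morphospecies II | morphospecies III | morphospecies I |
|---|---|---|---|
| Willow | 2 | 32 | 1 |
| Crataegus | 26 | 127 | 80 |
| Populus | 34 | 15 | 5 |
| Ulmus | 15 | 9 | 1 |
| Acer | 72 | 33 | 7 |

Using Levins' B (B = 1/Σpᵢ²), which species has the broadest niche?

morphospecies II

Proportions for morphospecies II (n=149): 2/149=0.0134, 26/149=0.1745, 34/149=0.2282, 15/149=0.1007, 72/149=0.4832
Proportions for morphospecies III (n=216): 32/216=0.1481, 127/216=0.5880, 15/216=0.0694, 9/216=0.0417, 33/216=0.1528
Proportions for morphospecies I (n=94): 1/94=0.0106, 80/94=0.8511, 5/94=0.0532, 1/94=0.0106, 7/94=0.0745
Σp_IIᵢ² = 0.0134² + 0.1745² + 0.2282² + 0.1007² + 0.4832² = 0.000180 + 0.030450 + 0.052075 + 0.010140 + 0.233482 = 0.326327
B_II = 1 / 0.326327 = 3.0644
Σp_IIIᵢ² = 0.1481² + 0.5880² + 0.0694² + 0.0417² + 0.1528² = 0.021934 + 0.345744 + 0.004816 + 0.001739 + 0.023348 = 0.397581
B_III = 1 / 0.397581 = 2.5152
Σp_Iᵢ² = 0.0106² + 0.8511² + 0.0532² + 0.0106² + 0.0745² = 0.000112 + 0.724371 + 0.002830 + 0.000112 + 0.005550 = 0.732975
B_I = 1 / 0.732975 = 1.3643
Highest B → broadest niche (most generalist): morphospecies II (B = 3.06).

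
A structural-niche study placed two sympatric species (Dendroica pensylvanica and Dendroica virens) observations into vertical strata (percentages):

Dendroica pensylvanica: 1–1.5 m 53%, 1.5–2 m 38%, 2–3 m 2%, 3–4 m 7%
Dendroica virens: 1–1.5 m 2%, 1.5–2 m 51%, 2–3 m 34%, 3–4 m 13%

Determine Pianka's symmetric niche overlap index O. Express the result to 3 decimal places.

0.536

Convert percentages to proportions (divide by 100).
Σ p₁ᵢp₂ᵢ = 0.0106 + 0.1938 + 0.0068 + 0.0091 = 0.2203
Σp_1ᵢ² = 0.53² + 0.38² + 0.02² + 0.07² = 0.2809 + 0.1444 + 0.0004 + 0.0049 = 0.4306
Σp_2ᵢ² = 0.02² + 0.51² + 0.34² + 0.13² = 0.0004 + 0.2601 + 0.1156 + 0.0169 = 0.3930
O = 0.2203 / √(0.4306 × 0.3930) = 0.2203 / 0.411371 = 0.53553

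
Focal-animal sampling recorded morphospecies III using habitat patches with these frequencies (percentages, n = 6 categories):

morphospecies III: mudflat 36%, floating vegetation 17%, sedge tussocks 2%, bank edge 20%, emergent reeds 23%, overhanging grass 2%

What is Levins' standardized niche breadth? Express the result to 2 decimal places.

0.59

Convert percentages to proportions (divide by 100).
Σpᵢ² = 0.36² + 0.17² + 0.02² + 0.20² + 0.23² + 0.02² = 0.1296 + 0.0289 + 0.0004 + 0.0400 + 0.0529 + 0.0004 = 0.2522
B = 1 / 0.2522 = 3.9651
Bₛ = (B − 1)/(n − 1) = (3.9651 − 1)/(6 − 1) = 2.9651/5 = 0.5930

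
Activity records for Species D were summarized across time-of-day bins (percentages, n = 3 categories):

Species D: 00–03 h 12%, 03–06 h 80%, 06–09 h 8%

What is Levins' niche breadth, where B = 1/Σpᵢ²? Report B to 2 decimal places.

Convert percentages to proportions (divide by 100).
Σpᵢ² = 0.12² + 0.80² + 0.08² = 0.0144 + 0.6400 + 0.0064 = 0.6608
B = 1 / 0.6608 = 1.5133

1.51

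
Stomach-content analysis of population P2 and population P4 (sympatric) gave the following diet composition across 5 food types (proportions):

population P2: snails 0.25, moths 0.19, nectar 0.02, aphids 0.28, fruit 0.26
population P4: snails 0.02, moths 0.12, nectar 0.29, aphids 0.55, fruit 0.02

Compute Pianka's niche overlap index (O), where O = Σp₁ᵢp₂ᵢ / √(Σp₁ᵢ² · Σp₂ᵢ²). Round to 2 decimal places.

Σ p₁ᵢp₂ᵢ = 0.0050 + 0.0228 + 0.0058 + 0.1540 + 0.0052 = 0.1928
Σp_1ᵢ² = 0.25² + 0.19² + 0.02² + 0.28² + 0.26² = 0.0625 + 0.0361 + 0.0004 + 0.0784 + 0.0676 = 0.2450
Σp_2ᵢ² = 0.02² + 0.12² + 0.29² + 0.55² + 0.02² = 0.0004 + 0.0144 + 0.0841 + 0.3025 + 0.0004 = 0.4018
O = 0.1928 / √(0.2450 × 0.4018) = 0.1928 / 0.31375 = 0.6145

0.61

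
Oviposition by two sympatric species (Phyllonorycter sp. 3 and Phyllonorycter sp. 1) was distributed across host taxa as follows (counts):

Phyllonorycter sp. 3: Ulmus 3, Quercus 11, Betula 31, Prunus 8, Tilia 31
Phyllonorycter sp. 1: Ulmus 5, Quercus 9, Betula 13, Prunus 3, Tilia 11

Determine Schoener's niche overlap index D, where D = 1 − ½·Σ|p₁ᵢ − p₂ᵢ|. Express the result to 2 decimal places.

0.83

Proportions for Phyllonorycter sp. 3 (n=84): 3/84=0.0357, 11/84=0.1310, 31/84=0.3690, 8/84=0.0952, 31/84=0.3690
Proportions for Phyllonorycter sp. 1 (n=41): 5/41=0.1220, 9/41=0.2195, 13/41=0.3171, 3/41=0.0732, 11/41=0.2683
Σ|p₁ᵢ − p₂ᵢ| = 0.0863 + 0.0885 + 0.0519 + 0.0220 + 0.1007 = 0.3494
D = 1 − ½ × 0.3494 = 1 − 0.17470 = 0.82530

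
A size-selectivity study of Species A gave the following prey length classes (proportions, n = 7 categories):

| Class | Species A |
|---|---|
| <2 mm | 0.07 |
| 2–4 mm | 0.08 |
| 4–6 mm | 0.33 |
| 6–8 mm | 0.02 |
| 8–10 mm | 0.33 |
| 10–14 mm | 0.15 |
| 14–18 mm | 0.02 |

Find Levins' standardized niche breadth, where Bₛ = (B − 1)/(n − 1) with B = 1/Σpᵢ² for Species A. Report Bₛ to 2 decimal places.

Σpᵢ² = 0.07² + 0.08² + 0.33² + 0.02² + 0.33² + 0.15² + 0.02² = 0.0049 + 0.0064 + 0.1089 + 0.0004 + 0.1089 + 0.0225 + 0.0004 = 0.2524
B = 1 / 0.2524 = 3.9620
Bₛ = (B − 1)/(n − 1) = (3.9620 − 1)/(7 − 1) = 2.9620/6 = 0.4937

0.49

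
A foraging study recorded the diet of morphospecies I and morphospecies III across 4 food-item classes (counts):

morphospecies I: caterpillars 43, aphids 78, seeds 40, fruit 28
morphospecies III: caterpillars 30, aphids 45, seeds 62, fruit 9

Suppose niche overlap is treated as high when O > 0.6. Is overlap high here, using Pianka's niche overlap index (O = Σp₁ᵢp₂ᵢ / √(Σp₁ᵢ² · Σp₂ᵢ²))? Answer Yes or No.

Proportions for morphospecies I (n=189): 43/189=0.2275, 78/189=0.4127, 40/189=0.2116, 28/189=0.1481
Proportions for morphospecies III (n=146): 30/146=0.2055, 45/146=0.3082, 62/146=0.4247, 9/146=0.0616
Σ p₁ᵢp₂ᵢ = 0.046751 + 0.127194 + 0.089867 + 0.009123 = 0.272935
Σp_1ᵢ² = 0.2275² + 0.4127² + 0.2116² + 0.1481² = 0.051756 + 0.170321 + 0.044775 + 0.021934 = 0.288786
Σp_2ᵢ² = 0.2055² + 0.3082² + 0.4247² + 0.0616² = 0.042230 + 0.094987 + 0.180370 + 0.003795 = 0.321382
O = 0.272935 / √(0.288786 × 0.321382) = 0.272935 / 0.3046484 = 0.8959
O = 0.8959 > 0.6 → Yes.

Yes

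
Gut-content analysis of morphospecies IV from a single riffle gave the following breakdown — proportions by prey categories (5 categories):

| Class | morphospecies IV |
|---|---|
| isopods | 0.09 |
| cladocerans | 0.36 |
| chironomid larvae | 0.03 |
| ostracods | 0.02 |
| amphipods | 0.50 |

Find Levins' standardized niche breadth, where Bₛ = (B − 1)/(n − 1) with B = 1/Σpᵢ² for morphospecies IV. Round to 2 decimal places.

0.39

Σpᵢ² = 0.09² + 0.36² + 0.03² + 0.02² + 0.50² = 0.0081 + 0.1296 + 0.0009 + 0.0004 + 0.2500 = 0.3890
B = 1 / 0.3890 = 2.5707
Bₛ = (B − 1)/(n − 1) = (2.5707 − 1)/(5 − 1) = 1.5707/4 = 0.3927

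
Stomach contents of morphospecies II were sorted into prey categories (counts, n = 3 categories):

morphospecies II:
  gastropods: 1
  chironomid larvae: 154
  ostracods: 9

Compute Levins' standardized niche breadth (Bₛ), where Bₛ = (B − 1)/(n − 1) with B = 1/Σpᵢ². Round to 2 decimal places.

Proportions for morphospecies II (n=164): 1/164=0.0061, 154/164=0.9390, 9/164=0.0549
Σpᵢ² = 0.0061² + 0.9390² + 0.0549² = 0.000037 + 0.881721 + 0.003014 = 0.884772
B = 1 / 0.884772 = 1.1302
Bₛ = (B − 1)/(n − 1) = (1.1302 − 1)/(3 − 1) = 0.1302/2 = 0.0651

0.07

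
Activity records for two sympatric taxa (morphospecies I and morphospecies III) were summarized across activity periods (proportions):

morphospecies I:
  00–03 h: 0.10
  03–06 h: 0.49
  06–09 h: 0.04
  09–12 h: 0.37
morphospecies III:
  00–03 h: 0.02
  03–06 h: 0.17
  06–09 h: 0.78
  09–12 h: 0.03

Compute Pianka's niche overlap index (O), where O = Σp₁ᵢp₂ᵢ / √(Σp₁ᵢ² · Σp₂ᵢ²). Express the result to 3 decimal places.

0.256

Σ p₁ᵢp₂ᵢ = 0.0020 + 0.0833 + 0.0312 + 0.0111 = 0.1276
Σp_1ᵢ² = 0.10² + 0.49² + 0.04² + 0.37² = 0.0100 + 0.2401 + 0.0016 + 0.1369 = 0.3886
Σp_2ᵢ² = 0.02² + 0.17² + 0.78² + 0.03² = 0.0004 + 0.0289 + 0.6084 + 0.0009 = 0.6386
O = 0.1276 / √(0.3886 × 0.6386) = 0.1276 / 0.498157 = 0.25614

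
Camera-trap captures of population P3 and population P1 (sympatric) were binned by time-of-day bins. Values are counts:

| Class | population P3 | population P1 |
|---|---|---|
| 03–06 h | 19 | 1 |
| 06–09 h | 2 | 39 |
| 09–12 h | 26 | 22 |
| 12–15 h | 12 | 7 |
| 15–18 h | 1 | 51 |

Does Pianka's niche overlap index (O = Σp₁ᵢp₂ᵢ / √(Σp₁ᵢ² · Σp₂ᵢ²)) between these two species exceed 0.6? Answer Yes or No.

No

Proportions for population P3 (n=60): 19/60=0.3167, 2/60=0.0333, 26/60=0.4333, 12/60=0.2000, 1/60=0.0167
Proportions for population P1 (n=120): 1/120=0.0083, 39/120=0.3250, 22/120=0.1833, 7/120=0.0583, 51/120=0.4250
Σ p₁ᵢp₂ᵢ = 0.002629 + 0.010823 + 0.079424 + 0.011660 + 0.007098 = 0.111634
Σp_1ᵢ² = 0.3167² + 0.0333² + 0.4333² + 0.2000² + 0.0167² = 0.100299 + 0.001109 + 0.187749 + 0.040000 + 0.000279 = 0.329436
Σp_2ᵢ² = 0.0083² + 0.3250² + 0.1833² + 0.0583² + 0.4250² = 0.000069 + 0.105625 + 0.033599 + 0.003399 + 0.180625 = 0.323317
O = 0.111634 / √(0.329436 × 0.323317) = 0.111634 / 0.3263622 = 0.3421
O = 0.3421 < 0.6 → No.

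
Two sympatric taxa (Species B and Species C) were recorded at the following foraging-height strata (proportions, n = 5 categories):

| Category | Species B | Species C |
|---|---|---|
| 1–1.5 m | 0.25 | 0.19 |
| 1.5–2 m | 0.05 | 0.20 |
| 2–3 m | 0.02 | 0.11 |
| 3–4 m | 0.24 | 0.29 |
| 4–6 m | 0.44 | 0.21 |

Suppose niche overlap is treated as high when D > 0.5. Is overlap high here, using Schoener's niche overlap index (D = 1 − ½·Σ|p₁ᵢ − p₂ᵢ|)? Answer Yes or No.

Yes

Σ|p₁ᵢ − p₂ᵢ| = 0.06 + 0.15 + 0.09 + 0.05 + 0.23 = 0.58
D = 1 − ½ × 0.58 = 1 − 0.290 = 0.7100
D = 0.7100 > 0.5 → Yes.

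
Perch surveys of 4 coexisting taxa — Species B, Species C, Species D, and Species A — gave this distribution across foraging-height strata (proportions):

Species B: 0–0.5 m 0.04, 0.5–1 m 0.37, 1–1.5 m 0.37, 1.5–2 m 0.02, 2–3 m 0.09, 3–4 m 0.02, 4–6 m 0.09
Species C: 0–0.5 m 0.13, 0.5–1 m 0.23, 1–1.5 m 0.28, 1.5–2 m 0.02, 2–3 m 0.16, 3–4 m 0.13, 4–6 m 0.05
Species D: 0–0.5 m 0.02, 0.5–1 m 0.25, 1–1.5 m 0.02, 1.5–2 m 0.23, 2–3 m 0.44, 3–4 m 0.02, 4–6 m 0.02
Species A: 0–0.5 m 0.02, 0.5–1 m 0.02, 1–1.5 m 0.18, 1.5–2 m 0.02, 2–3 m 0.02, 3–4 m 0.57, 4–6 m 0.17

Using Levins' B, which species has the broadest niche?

Σp_Bᵢ² = 0.04² + 0.37² + 0.37² + 0.02² + 0.09² + 0.02² + 0.09² = 0.0016 + 0.1369 + 0.1369 + 0.0004 + 0.0081 + 0.0004 + 0.0081 = 0.2924
B_B = 1 / 0.2924 = 3.4200
Σp_Cᵢ² = 0.13² + 0.23² + 0.28² + 0.02² + 0.16² + 0.13² + 0.05² = 0.0169 + 0.0529 + 0.0784 + 0.0004 + 0.0256 + 0.0169 + 0.0025 = 0.1936
B_C = 1 / 0.1936 = 5.1653
Σp_Dᵢ² = 0.02² + 0.25² + 0.02² + 0.23² + 0.44² + 0.02² + 0.02² = 0.0004 + 0.0625 + 0.0004 + 0.0529 + 0.1936 + 0.0004 + 0.0004 = 0.3106
B_D = 1 / 0.3106 = 3.2196
Σp_Aᵢ² = 0.02² + 0.02² + 0.18² + 0.02² + 0.02² + 0.57² + 0.17² = 0.0004 + 0.0004 + 0.0324 + 0.0004 + 0.0004 + 0.3249 + 0.0289 = 0.3878
B_A = 1 / 0.3878 = 2.5786
Highest B → broadest niche (most generalist): Species C (B = 5.17).

Species C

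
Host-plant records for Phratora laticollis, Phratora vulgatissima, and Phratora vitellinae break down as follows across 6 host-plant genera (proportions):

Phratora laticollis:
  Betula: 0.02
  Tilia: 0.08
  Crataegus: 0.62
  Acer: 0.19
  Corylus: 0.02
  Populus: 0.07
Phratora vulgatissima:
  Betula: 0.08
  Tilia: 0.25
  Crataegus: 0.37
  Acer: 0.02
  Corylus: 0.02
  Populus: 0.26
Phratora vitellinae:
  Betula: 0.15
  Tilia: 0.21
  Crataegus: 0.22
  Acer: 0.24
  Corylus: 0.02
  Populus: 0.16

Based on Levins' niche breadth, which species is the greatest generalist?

Σp_latiᵢ² = 0.02² + 0.08² + 0.62² + 0.19² + 0.02² + 0.07² = 0.0004 + 0.0064 + 0.3844 + 0.0361 + 0.0004 + 0.0049 = 0.4326
B_lati = 1 / 0.4326 = 2.3116
Σp_vulgᵢ² = 0.08² + 0.25² + 0.37² + 0.02² + 0.02² + 0.26² = 0.0064 + 0.0625 + 0.1369 + 0.0004 + 0.0004 + 0.0676 = 0.2742
B_vulg = 1 / 0.2742 = 3.6470
Σp_viteᵢ² = 0.15² + 0.21² + 0.22² + 0.24² + 0.02² + 0.16² = 0.0225 + 0.0441 + 0.0484 + 0.0576 + 0.0004 + 0.0256 = 0.1986
B_vite = 1 / 0.1986 = 5.0352
Highest B → broadest niche (most generalist): Phratora vitellinae (B = 5.04).

Phratora vitellinae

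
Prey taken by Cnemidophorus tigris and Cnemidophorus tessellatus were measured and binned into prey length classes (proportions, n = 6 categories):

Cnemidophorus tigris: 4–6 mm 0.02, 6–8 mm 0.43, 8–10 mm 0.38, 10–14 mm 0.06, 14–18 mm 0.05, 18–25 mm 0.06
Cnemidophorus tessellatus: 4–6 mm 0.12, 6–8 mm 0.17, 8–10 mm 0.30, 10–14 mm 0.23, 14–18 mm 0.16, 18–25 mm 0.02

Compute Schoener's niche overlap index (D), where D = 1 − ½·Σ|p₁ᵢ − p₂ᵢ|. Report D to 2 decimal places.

0.62

Σ|p₁ᵢ − p₂ᵢ| = 0.10 + 0.26 + 0.08 + 0.17 + 0.11 + 0.04 = 0.76
D = 1 − ½ × 0.76 = 1 − 0.380 = 0.6200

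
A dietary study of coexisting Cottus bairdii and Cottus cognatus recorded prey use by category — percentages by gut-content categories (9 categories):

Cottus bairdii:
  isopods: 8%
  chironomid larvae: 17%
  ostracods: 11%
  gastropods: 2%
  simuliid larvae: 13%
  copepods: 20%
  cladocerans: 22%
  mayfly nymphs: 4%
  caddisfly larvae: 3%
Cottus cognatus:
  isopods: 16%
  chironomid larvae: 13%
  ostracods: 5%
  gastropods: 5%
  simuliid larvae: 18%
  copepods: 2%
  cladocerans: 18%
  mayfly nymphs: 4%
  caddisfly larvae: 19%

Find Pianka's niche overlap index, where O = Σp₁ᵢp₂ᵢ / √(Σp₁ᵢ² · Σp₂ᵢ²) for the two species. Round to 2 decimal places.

0.76

Convert percentages to proportions (divide by 100).
Σ p₁ᵢp₂ᵢ = 0.0128 + 0.0221 + 0.0055 + 0.0010 + 0.0234 + 0.0040 + 0.0396 + 0.0016 + 0.0057 = 0.1157
Σp_1ᵢ² = 0.08² + 0.17² + 0.11² + 0.02² + 0.13² + 0.20² + 0.22² + 0.04² + 0.03² = 0.0064 + 0.0289 + 0.0121 + 0.0004 + 0.0169 + 0.0400 + 0.0484 + 0.0016 + 0.0009 = 0.1556
Σp_2ᵢ² = 0.16² + 0.13² + 0.05² + 0.05² + 0.18² + 0.02² + 0.18² + 0.04² + 0.19² = 0.0256 + 0.0169 + 0.0025 + 0.0025 + 0.0324 + 0.0004 + 0.0324 + 0.0016 + 0.0361 = 0.1504
O = 0.1157 / √(0.1556 × 0.1504) = 0.1157 / 0.15298 = 0.7563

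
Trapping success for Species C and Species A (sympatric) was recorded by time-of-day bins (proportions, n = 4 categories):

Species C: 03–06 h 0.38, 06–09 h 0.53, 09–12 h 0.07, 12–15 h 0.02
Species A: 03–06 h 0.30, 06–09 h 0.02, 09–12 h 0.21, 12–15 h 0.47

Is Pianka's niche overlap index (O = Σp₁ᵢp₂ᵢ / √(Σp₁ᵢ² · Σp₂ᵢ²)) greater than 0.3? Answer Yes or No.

Yes

Σ p₁ᵢp₂ᵢ = 0.1140 + 0.0106 + 0.0147 + 0.0094 = 0.1487
Σp_1ᵢ² = 0.38² + 0.53² + 0.07² + 0.02² = 0.1444 + 0.2809 + 0.0049 + 0.0004 = 0.4306
Σp_2ᵢ² = 0.30² + 0.02² + 0.21² + 0.47² = 0.0900 + 0.0004 + 0.0441 + 0.2209 = 0.3554
O = 0.1487 / √(0.4306 × 0.3554) = 0.1487 / 0.39120 = 0.3801
O = 0.3801 > 0.3 → Yes.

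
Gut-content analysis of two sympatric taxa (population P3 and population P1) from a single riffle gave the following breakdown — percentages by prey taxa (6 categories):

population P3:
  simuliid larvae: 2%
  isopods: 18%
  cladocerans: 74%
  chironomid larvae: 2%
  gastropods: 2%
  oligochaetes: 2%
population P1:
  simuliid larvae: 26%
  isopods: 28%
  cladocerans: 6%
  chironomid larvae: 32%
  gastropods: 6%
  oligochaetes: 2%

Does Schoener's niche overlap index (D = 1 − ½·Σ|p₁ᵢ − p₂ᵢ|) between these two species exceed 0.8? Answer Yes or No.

No

Convert percentages to proportions (divide by 100).
Σ|p₁ᵢ − p₂ᵢ| = 0.24 + 0.10 + 0.68 + 0.30 + 0.04 + 0.00 = 1.36
D = 1 − ½ × 1.36 = 1 − 0.680 = 0.3200
D = 0.3200 < 0.8 → No.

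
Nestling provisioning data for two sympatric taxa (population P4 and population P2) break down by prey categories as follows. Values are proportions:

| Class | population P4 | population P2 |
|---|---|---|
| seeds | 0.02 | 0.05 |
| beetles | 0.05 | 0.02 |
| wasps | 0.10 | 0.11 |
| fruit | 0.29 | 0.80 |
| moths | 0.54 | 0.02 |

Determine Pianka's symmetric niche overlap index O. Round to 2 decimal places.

0.51

Σ p₁ᵢp₂ᵢ = 0.0010 + 0.0010 + 0.0110 + 0.2320 + 0.0108 = 0.2558
Σp_1ᵢ² = 0.02² + 0.05² + 0.10² + 0.29² + 0.54² = 0.0004 + 0.0025 + 0.0100 + 0.0841 + 0.2916 = 0.3886
Σp_2ᵢ² = 0.05² + 0.02² + 0.11² + 0.80² + 0.02² = 0.0025 + 0.0004 + 0.0121 + 0.6400 + 0.0004 = 0.6554
O = 0.2558 / √(0.3886 × 0.6554) = 0.2558 / 0.50467 = 0.5069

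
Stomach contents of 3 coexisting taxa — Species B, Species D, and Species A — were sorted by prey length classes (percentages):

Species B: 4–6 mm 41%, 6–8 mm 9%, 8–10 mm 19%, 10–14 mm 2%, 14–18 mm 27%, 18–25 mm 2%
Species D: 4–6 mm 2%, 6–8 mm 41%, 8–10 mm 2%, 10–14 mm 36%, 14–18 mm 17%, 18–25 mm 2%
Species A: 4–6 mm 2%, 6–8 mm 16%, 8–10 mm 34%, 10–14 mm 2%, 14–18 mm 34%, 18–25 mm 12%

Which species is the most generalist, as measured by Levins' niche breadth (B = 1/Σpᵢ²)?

Species A

Convert percentages to proportions (divide by 100).
Σp_Bᵢ² = 0.41² + 0.09² + 0.19² + 0.02² + 0.27² + 0.02² = 0.1681 + 0.0081 + 0.0361 + 0.0004 + 0.0729 + 0.0004 = 0.2860
B_B = 1 / 0.2860 = 3.4965
Σp_Dᵢ² = 0.02² + 0.41² + 0.02² + 0.36² + 0.17² + 0.02² = 0.0004 + 0.1681 + 0.0004 + 0.1296 + 0.0289 + 0.0004 = 0.3278
B_D = 1 / 0.3278 = 3.0506
Σp_Aᵢ² = 0.02² + 0.16² + 0.34² + 0.02² + 0.34² + 0.12² = 0.0004 + 0.0256 + 0.1156 + 0.0004 + 0.1156 + 0.0144 = 0.2720
B_A = 1 / 0.2720 = 3.6765
Highest B → broadest niche (most generalist): Species A (B = 3.68).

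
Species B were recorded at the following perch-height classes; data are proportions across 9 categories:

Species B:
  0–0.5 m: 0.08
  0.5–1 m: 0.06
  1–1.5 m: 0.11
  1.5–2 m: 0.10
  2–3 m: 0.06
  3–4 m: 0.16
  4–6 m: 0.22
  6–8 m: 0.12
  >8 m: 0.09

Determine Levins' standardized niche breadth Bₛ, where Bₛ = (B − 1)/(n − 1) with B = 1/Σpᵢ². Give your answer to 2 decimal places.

0.82

Σpᵢ² = 0.08² + 0.06² + 0.11² + 0.10² + 0.06² + 0.16² + 0.22² + 0.12² + 0.09² = 0.0064 + 0.0036 + 0.0121 + 0.0100 + 0.0036 + 0.0256 + 0.0484 + 0.0144 + 0.0081 = 0.1322
B = 1 / 0.1322 = 7.5643
Bₛ = (B − 1)/(n − 1) = (7.5643 − 1)/(9 − 1) = 6.5643/8 = 0.8205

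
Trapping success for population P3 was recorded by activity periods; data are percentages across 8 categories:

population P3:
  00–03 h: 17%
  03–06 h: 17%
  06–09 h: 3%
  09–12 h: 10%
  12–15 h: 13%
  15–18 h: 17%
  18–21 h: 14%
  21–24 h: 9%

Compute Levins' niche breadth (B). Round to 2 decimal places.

7.03

Convert percentages to proportions (divide by 100).
Σpᵢ² = 0.17² + 0.17² + 0.03² + 0.10² + 0.13² + 0.17² + 0.14² + 0.09² = 0.0289 + 0.0289 + 0.0009 + 0.0100 + 0.0169 + 0.0289 + 0.0196 + 0.0081 = 0.1422
B = 1 / 0.1422 = 7.0323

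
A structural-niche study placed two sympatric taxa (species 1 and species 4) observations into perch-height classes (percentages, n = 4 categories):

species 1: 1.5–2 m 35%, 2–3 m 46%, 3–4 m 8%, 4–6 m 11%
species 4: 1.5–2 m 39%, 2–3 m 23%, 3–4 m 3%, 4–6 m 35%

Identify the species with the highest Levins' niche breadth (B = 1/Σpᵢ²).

species 4

Convert percentages to proportions (divide by 100).
Σp_1ᵢ² = 0.35² + 0.46² + 0.08² + 0.11² = 0.1225 + 0.2116 + 0.0064 + 0.0121 = 0.3526
B_1 = 1 / 0.3526 = 2.8361
Σp_4ᵢ² = 0.39² + 0.23² + 0.03² + 0.35² = 0.1521 + 0.0529 + 0.0009 + 0.1225 = 0.3284
B_4 = 1 / 0.3284 = 3.0451
Highest B → broadest niche (most generalist): species 4 (B = 3.05).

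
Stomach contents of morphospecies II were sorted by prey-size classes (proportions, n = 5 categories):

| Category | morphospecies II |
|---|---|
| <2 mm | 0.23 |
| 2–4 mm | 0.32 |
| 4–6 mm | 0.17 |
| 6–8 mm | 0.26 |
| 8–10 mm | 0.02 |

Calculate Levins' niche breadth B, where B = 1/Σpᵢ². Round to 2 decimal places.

Σpᵢ² = 0.23² + 0.32² + 0.17² + 0.26² + 0.02² = 0.0529 + 0.1024 + 0.0289 + 0.0676 + 0.0004 = 0.2522
B = 1 / 0.2522 = 3.9651

3.97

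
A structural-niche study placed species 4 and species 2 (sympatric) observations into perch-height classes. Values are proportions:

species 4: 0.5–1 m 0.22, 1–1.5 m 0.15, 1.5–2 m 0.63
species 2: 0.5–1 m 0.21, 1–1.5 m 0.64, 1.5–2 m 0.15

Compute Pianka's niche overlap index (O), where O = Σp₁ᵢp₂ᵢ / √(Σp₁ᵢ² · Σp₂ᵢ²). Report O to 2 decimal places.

Σ p₁ᵢp₂ᵢ = 0.0462 + 0.0960 + 0.0945 = 0.2367
Σp_1ᵢ² = 0.22² + 0.15² + 0.63² = 0.0484 + 0.0225 + 0.3969 = 0.4678
Σp_2ᵢ² = 0.21² + 0.64² + 0.15² = 0.0441 + 0.4096 + 0.0225 = 0.4762
O = 0.2367 / √(0.4678 × 0.4762) = 0.2367 / 0.47198 = 0.5015

0.50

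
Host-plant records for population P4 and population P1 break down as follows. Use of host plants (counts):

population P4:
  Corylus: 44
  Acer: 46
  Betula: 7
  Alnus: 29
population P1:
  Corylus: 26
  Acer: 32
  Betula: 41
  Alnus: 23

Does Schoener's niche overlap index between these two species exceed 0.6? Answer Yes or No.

Yes

Proportions for population P4 (n=126): 44/126=0.3492, 46/126=0.3651, 7/126=0.0556, 29/126=0.2302
Proportions for population P1 (n=122): 26/122=0.2131, 32/122=0.2623, 41/122=0.3361, 23/122=0.1885
Σ|p₁ᵢ − p₂ᵢ| = 0.1361 + 0.1028 + 0.2805 + 0.0417 = 0.5611
D = 1 − ½ × 0.5611 = 1 − 0.28055 = 0.71945
D = 0.71945 > 0.6 → Yes.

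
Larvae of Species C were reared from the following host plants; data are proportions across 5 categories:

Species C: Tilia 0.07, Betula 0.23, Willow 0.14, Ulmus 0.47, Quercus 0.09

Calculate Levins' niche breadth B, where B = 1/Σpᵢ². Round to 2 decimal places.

3.26

Σpᵢ² = 0.07² + 0.23² + 0.14² + 0.47² + 0.09² = 0.0049 + 0.0529 + 0.0196 + 0.2209 + 0.0081 = 0.3064
B = 1 / 0.3064 = 3.2637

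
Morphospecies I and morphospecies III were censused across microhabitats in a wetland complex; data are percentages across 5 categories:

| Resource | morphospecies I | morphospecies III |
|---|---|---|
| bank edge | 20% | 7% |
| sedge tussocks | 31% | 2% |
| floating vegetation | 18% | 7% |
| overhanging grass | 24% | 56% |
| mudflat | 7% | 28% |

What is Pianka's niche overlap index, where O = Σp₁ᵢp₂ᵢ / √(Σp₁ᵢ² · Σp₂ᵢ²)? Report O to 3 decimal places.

Convert percentages to proportions (divide by 100).
Σ p₁ᵢp₂ᵢ = 0.0140 + 0.0062 + 0.0126 + 0.1344 + 0.0196 = 0.1868
Σp_1ᵢ² = 0.20² + 0.31² + 0.18² + 0.24² + 0.07² = 0.0400 + 0.0961 + 0.0324 + 0.0576 + 0.0049 = 0.2310
Σp_2ᵢ² = 0.07² + 0.02² + 0.07² + 0.56² + 0.28² = 0.0049 + 0.0004 + 0.0049 + 0.3136 + 0.0784 = 0.4022
O = 0.1868 / √(0.2310 × 0.4022) = 0.1868 / 0.304808 = 0.61284

0.613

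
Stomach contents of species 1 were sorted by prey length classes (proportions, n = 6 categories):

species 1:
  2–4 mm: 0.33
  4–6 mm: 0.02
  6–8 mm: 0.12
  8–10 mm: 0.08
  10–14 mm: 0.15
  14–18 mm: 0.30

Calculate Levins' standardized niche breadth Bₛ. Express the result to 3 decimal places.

0.624

Σpᵢ² = 0.33² + 0.02² + 0.12² + 0.08² + 0.15² + 0.30² = 0.1089 + 0.0004 + 0.0144 + 0.0064 + 0.0225 + 0.0900 = 0.2426
B = 1 / 0.2426 = 4.12201
Bₛ = (B − 1)/(n − 1) = (4.12201 − 1)/(6 − 1) = 3.12201/5 = 0.62440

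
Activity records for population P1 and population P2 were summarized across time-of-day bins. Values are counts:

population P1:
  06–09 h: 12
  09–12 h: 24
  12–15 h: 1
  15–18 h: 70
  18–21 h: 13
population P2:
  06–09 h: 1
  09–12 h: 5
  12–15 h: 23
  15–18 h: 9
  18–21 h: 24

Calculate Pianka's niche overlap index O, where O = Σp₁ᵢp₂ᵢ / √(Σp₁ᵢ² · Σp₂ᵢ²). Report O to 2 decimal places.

Proportions for population P1 (n=120): 12/120=0.1000, 24/120=0.2000, 1/120=0.0083, 70/120=0.5833, 13/120=0.1083
Proportions for population P2 (n=62): 1/62=0.0161, 5/62=0.0806, 23/62=0.3710, 9/62=0.1452, 24/62=0.3871
Σ p₁ᵢp₂ᵢ = 0.001610 + 0.016120 + 0.003079 + 0.084695 + 0.041923 = 0.147427
Σp_1ᵢ² = 0.1000² + 0.2000² + 0.0083² + 0.5833² + 0.1083² = 0.010000 + 0.040000 + 0.000069 + 0.340239 + 0.011729 = 0.402037
Σp_2ᵢ² = 0.0161² + 0.0806² + 0.3710² + 0.1452² + 0.3871² = 0.000259 + 0.006496 + 0.137641 + 0.021083 + 0.149846 = 0.315325
O = 0.147427 / √(0.402037 × 0.315325) = 0.147427 / 0.3560510 = 0.4141

0.41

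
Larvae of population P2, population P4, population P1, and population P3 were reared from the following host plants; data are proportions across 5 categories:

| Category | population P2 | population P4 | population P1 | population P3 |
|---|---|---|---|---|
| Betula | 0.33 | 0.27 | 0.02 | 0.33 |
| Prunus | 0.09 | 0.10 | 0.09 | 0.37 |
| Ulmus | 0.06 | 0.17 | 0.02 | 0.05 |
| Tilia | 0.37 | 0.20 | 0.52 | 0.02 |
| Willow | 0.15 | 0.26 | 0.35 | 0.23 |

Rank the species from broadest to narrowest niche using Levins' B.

Σp_P2ᵢ² = 0.33² + 0.09² + 0.06² + 0.37² + 0.15² = 0.1089 + 0.0081 + 0.0036 + 0.1369 + 0.0225 = 0.2800
B_P2 = 1 / 0.2800 = 3.5714
Σp_P4ᵢ² = 0.27² + 0.10² + 0.17² + 0.20² + 0.26² = 0.0729 + 0.0100 + 0.0289 + 0.0400 + 0.0676 = 0.2194
B_P4 = 1 / 0.2194 = 4.5579
Σp_P1ᵢ² = 0.02² + 0.09² + 0.02² + 0.52² + 0.35² = 0.0004 + 0.0081 + 0.0004 + 0.2704 + 0.1225 = 0.4018
B_P1 = 1 / 0.4018 = 2.4888
Σp_P3ᵢ² = 0.33² + 0.37² + 0.05² + 0.02² + 0.23² = 0.1089 + 0.1369 + 0.0025 + 0.0004 + 0.0529 = 0.3016
B_P3 = 1 / 0.3016 = 3.3156
Ranking by B (broadest → narrowest): population P4 (4.56) > population P2 (3.57) > population P3 (3.32) > population P1 (2.49)

population P4 > population P2 > population P3 > population P1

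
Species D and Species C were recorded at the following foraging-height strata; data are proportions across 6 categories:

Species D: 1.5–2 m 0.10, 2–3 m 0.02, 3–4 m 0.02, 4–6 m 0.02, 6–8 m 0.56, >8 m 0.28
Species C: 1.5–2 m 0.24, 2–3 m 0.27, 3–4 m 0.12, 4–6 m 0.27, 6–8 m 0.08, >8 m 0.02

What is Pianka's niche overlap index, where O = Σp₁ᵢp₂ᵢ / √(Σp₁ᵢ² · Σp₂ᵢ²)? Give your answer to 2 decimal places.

Σ p₁ᵢp₂ᵢ = 0.0240 + 0.0054 + 0.0024 + 0.0054 + 0.0448 + 0.0056 = 0.0876
Σp_1ᵢ² = 0.10² + 0.02² + 0.02² + 0.02² + 0.56² + 0.28² = 0.0100 + 0.0004 + 0.0004 + 0.0004 + 0.3136 + 0.0784 = 0.4032
Σp_2ᵢ² = 0.24² + 0.27² + 0.12² + 0.27² + 0.08² + 0.02² = 0.0576 + 0.0729 + 0.0144 + 0.0729 + 0.0064 + 0.0004 = 0.2246
O = 0.0876 / √(0.4032 × 0.2246) = 0.0876 / 0.30093 = 0.2911

0.29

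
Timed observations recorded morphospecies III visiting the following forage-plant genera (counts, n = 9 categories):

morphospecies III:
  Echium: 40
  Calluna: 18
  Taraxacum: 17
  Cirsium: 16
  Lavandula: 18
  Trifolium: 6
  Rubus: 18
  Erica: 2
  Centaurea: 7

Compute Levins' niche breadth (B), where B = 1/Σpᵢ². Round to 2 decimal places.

Proportions for morphospecies III (n=142): 40/142=0.2817, 18/142=0.1268, 17/142=0.1197, 16/142=0.1127, 18/142=0.1268, 6/142=0.0423, 18/142=0.1268, 2/142=0.0141, 7/142=0.0493
Σpᵢ² = 0.2817² + 0.1268² + 0.1197² + 0.1127² + 0.1268² + 0.0423² + 0.1268² + 0.0141² + 0.0493² = 0.079355 + 0.016078 + 0.014328 + 0.012701 + 0.016078 + 0.001789 + 0.016078 + 0.000199 + 0.002430 = 0.159036
B = 1 / 0.159036 = 6.2879

6.29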